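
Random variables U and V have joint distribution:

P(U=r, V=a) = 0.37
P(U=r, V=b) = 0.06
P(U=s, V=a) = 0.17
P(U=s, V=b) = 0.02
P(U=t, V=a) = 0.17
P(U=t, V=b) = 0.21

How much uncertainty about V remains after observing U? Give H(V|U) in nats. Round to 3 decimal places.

0.499 nats

Chain rule: H(V|U) = H(U,V) − H(U).
Marginals: p(U) = (0.4300, 0.1900, 0.3800), p(V) = (0.7100, 0.2900).
H(U,V) = 1.5451 nats; H(U) = 1.0461 nats.
H(V|U) = 1.5451 − 1.0461 = 0.499 nats.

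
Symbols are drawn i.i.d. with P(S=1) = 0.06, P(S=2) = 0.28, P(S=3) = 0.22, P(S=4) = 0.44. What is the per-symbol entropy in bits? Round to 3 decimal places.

1.759 bits

H(S) = −Σ p·log₂ p.
  −(0.06)·log₂(0.06) = 0.2435
  −(0.28)·log₂(0.28) = 0.5142
  −(0.22)·log₂(0.22) = 0.4806
  −(0.44)·log₂(0.44) = 0.5211
Sum: 0.2435 + 0.5142 + 0.4806 + 0.5211 = 1.759 bits.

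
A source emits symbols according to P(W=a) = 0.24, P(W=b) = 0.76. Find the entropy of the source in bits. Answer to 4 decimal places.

0.7950 bits

H(W) = −Σ p·log₂ p.
  −(0.24)·log₂(0.24) = 0.49413
  −(0.76)·log₂(0.76) = 0.30091
Sum: 0.49413 + 0.30091 = 0.7950 bits.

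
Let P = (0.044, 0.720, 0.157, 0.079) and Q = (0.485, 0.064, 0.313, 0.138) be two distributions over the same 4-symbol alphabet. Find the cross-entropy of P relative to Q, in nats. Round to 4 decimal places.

2.3498 nats

H(P,Q) = −Σ p·ln q.
  −0.044·ln(0.485) = 0.03184
  −0.720·ln(0.064) = 1.97919
  −0.157·ln(0.313) = 0.18236
  −0.079·ln(0.138) = 0.15646
H(P,Q) = 2.3498 nats.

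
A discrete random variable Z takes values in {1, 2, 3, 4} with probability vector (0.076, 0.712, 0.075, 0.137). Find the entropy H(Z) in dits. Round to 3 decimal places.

0.393 dits

H(Z) = −Σ p·log₁₀ p.
  −(0.076)·log₁₀(0.076) = 0.0851
  −(0.712)·log₁₀(0.712) = 0.1050
  −(0.075)·log₁₀(0.075) = 0.0844
  −(0.137)·log₁₀(0.137) = 0.1183
Sum: 0.0851 + 0.1050 + 0.0844 + 0.1183 = 0.393 dits.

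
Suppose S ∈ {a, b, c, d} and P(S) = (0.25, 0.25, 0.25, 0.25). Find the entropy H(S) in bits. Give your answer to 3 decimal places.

H(S) = −Σ p·log₂ p.
  −(0.25)·log₂(0.25) = 0.5000
  −(0.25)·log₂(0.25) = 0.5000
  −(0.25)·log₂(0.25) = 0.5000
  −(0.25)·log₂(0.25) = 0.5000
Sum: 0.5000 + 0.5000 + 0.5000 + 0.5000 = 2.000 bits.

2.000 bits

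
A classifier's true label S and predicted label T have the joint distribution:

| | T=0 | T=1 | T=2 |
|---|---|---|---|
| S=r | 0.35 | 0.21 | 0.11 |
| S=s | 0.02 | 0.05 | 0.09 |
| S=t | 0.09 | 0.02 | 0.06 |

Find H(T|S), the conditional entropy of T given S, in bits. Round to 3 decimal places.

Chain rule: H(T|S) = H(S,T) − H(S).
Marginals: p(S) = (0.6700, 0.1600, 0.1700), p(T) = (0.4600, 0.2800, 0.2600).
H(S,T) = 2.6639 bits; H(S) = 1.2447 bits.
H(T|S) = 2.6639 − 1.2447 = 1.419 bits.

1.419 bits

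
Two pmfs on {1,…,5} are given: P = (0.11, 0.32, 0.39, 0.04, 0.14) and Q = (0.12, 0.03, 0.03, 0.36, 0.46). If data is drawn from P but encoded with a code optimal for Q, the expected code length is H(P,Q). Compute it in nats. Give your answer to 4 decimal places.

H(P,Q) = −Σ p·ln q.
  −0.11·ln(0.12) = 0.23323
  −0.32·ln(0.03) = 1.12210
  −0.39·ln(0.03) = 1.36756
  −0.04·ln(0.36) = 0.04087
  −0.14·ln(0.46) = 0.10871
H(P,Q) = 2.8725 nats.

2.8725 nats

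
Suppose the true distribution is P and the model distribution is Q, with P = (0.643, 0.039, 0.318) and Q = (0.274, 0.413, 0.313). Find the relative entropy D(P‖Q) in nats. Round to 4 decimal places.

0.4615 nats

D(P‖Q) = Σ p·ln(p/q).
  0.643·ln(0.643/0.274) = 0.54849
  0.039·ln(0.039/0.413) = -0.09204
  0.318·ln(0.318/0.313) = 0.00504
D(P‖Q) = 0.4615 nats.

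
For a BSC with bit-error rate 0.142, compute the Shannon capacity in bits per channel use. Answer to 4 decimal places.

Binary symmetric channel: C = 1 − h₂(ε) where h₂ is the binary entropy function.
h₂(0.142) = −0.142·log₂0.142 − 0.858·log₂0.858 = 0.5895.
C = 1 − 0.5895 = 0.4105 bits per channel use.

0.4105 bits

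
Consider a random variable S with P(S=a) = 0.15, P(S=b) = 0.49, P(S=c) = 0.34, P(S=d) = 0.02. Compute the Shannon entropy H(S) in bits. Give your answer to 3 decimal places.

1.557 bits

H(S) = −Σ p·log₂ p.
  −(0.15)·log₂(0.15) = 0.4105
  −(0.49)·log₂(0.49) = 0.5043
  −(0.34)·log₂(0.34) = 0.5292
  −(0.02)·log₂(0.02) = 0.1129
Sum: 0.4105 + 0.5043 + 0.5292 + 0.1129 = 1.557 bits.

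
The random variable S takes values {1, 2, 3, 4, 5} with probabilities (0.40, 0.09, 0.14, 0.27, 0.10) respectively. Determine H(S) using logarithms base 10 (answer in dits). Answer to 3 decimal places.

H(S) = −Σ p·log₁₀ p.
  −(0.40)·log₁₀(0.40) = 0.1592
  −(0.09)·log₁₀(0.09) = 0.0941
  −(0.14)·log₁₀(0.14) = 0.1195
  −(0.27)·log₁₀(0.27) = 0.1535
  −(0.10)·log₁₀(0.10) = 0.1000
Sum: 0.1592 + 0.0941 + 0.1195 + 0.1535 + 0.1000 = 0.626 dits.

0.626 dits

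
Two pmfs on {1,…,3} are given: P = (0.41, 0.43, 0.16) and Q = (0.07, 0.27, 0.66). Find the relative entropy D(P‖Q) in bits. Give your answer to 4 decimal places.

D(P‖Q) = Σ p·log₂(p/q).
  0.41·log₂(0.41/0.07) = 1.04558
  0.43·log₂(0.43/0.27) = 0.28869
  0.16·log₂(0.16/0.66) = -0.32710
D(P‖Q) = 1.0072 bits.

1.0072 bits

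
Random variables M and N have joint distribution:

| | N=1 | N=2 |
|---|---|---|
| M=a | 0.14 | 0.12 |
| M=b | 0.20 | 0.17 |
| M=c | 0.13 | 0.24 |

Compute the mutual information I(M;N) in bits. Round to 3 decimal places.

0.024 bits

Marginals: p(M) = (0.2600, 0.3700, 0.3700), p(N) = (0.4700, 0.5300).
I(M;N) = Σ p(x,y)·log₂[p(x,y)/(p(x)p(y))].
  (a,1): 0.14·log₂(1.1457) = 0.0275
  (a,2): 0.12·log₂(0.8708) = -0.0239
  (b,1): 0.20·log₂(1.1501) = 0.0403
  (b,2): 0.17·log₂(0.8669) = -0.0350
  (c,1): 0.13·log₂(0.7476) = -0.0546
  (c,2): 0.24·log₂(1.2239) = 0.0699
Sum = 0.024 bits.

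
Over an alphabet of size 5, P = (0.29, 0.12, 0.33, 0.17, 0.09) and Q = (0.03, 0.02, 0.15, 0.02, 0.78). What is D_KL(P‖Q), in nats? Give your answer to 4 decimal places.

D(P‖Q) = Σ p·ln(p/q).
  0.29·ln(0.29/0.03) = 0.65792
  0.12·ln(0.12/0.02) = 0.21501
  0.33·ln(0.33/0.15) = 0.26019
  0.17·ln(0.17/0.02) = 0.36381
  0.09·ln(0.09/0.78) = -0.19435
D(P‖Q) = 1.3026 nats.

1.3026 nats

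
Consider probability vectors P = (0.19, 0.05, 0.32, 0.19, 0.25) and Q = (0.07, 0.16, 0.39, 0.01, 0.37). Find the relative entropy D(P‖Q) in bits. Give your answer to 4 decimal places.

D(P‖Q) = Σ p·log₂(p/q).
  0.19·log₂(0.19/0.07) = 0.27371
  0.05·log₂(0.05/0.16) = -0.08390
  0.32·log₂(0.32/0.39) = -0.09133
  0.19·log₂(0.19/0.01) = 0.80711
  0.25·log₂(0.25/0.37) = -0.14140
D(P‖Q) = 0.7642 bits.

0.7642 bits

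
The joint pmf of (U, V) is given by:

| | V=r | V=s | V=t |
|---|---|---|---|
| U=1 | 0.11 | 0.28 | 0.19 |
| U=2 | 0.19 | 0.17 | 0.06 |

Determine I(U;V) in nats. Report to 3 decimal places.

0.047 nats

Marginals: p(U) = (0.5800, 0.4200), p(V) = (0.3000, 0.4500, 0.2500).
I(U;V) = Σ p(x,y)·ln[p(x,y)/(p(x)p(y))].
  (1,r): 0.11·ln(0.6322) = -0.0504
  (1,s): 0.28·ln(1.0728) = 0.0197
  (1,t): 0.19·ln(1.3103) = 0.0514
  (2,r): 0.19·ln(1.5079) = 0.0780
  (2,s): 0.17·ln(0.8995) = -0.0180
  (2,t): 0.06·ln(0.5714) = -0.0336
Sum = 0.047 nats.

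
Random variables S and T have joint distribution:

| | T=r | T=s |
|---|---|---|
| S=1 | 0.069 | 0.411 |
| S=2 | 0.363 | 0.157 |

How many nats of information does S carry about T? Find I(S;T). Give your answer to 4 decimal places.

0.1678 nats

Marginals: p(S) = (0.4800, 0.5200), p(T) = (0.4320, 0.5680).
I(S;T) = Σ p(x,y)·ln[p(x,y)/(p(x)p(y))].
  (1,r): 0.069·ln(0.3328) = -0.07592
  (1,s): 0.411·ln(1.5075) = 0.16869
  (2,r): 0.363·ln(1.6159) = 0.17421
  (2,s): 0.157·ln(0.5316) = -0.09922
Sum = 0.1678 nats.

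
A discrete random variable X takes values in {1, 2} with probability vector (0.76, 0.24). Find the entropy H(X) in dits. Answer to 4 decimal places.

H(X) = −Σ p·log₁₀ p.
  −(0.76)·log₁₀(0.76) = 0.09058
  −(0.24)·log₁₀(0.24) = 0.14875
Sum: 0.09058 + 0.14875 = 0.2393 dits.

0.2393 dits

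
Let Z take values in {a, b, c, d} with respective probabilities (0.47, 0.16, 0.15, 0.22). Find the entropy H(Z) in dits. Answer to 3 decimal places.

0.550 dits

H(Z) = −Σ p·log₁₀ p.
  −(0.47)·log₁₀(0.47) = 0.1541
  −(0.16)·log₁₀(0.16) = 0.1273
  −(0.15)·log₁₀(0.15) = 0.1236
  −(0.22)·log₁₀(0.22) = 0.1447
Sum: 0.1541 + 0.1273 + 0.1236 + 0.1447 = 0.550 dits.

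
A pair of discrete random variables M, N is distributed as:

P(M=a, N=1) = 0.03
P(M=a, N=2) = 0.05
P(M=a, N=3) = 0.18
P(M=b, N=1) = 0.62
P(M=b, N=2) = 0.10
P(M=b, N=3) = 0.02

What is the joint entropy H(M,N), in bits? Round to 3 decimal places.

H(M,N) = −Σ p(x,y)·log₂ p(x,y) over all 6 cells.
  cell (a,1): −0.03·log₂0.03 = 0.1518
  cell (a,2): −0.05·log₂0.05 = 0.2161
  cell (a,3): −0.18·log₂0.18 = 0.4453
  cell (b,1): −0.62·log₂0.62 = 0.4276
  cell (b,2): −0.10·log₂0.10 = 0.3322
  cell (b,3): −0.02·log₂0.02 = 0.1129
Sum = 1.686 bits.

1.686 bits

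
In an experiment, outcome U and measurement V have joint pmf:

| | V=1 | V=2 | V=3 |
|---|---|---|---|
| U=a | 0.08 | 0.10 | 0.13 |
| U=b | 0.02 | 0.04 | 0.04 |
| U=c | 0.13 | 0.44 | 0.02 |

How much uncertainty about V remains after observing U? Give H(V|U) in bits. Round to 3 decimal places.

Marginals: p(U) = (0.3100, 0.1000, 0.5900), p(V) = (0.2300, 0.5800, 0.1900).
H(V|U) = Σ p(U) · H(V|U=·).
  U=a: p=0.3100, H(V|U=a) = 1.5566
  U=b: p=0.1000, H(V|U=b) = 1.5219
  U=c: p=0.5900, H(V|U=c) = 0.9620
Weighted sum = 1.202 bits.

1.202 bits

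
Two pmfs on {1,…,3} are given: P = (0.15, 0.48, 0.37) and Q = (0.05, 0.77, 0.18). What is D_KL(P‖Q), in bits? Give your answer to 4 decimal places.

0.2951 bits

D(P‖Q) = Σ p·log₂(p/q).
  0.15·log₂(0.15/0.05) = 0.23774
  0.48·log₂(0.48/0.77) = -0.32728
  0.37·log₂(0.37/0.18) = 0.38463
D(P‖Q) = 0.2951 bits.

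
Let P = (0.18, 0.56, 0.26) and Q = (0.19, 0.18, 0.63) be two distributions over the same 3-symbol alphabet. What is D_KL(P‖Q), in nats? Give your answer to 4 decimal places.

0.3957 nats

D(P‖Q) = Σ p·ln(p/q).
  0.18·ln(0.18/0.19) = -0.00973
  0.56·ln(0.56/0.18) = 0.63559
  0.26·ln(0.26/0.63) = -0.23011
D(P‖Q) = 0.3957 nats.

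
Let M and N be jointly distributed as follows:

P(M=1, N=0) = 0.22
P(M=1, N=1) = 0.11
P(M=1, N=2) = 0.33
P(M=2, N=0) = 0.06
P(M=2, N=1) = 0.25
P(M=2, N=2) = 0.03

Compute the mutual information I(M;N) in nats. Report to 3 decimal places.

Marginals: p(M) = (0.6600, 0.3400), p(N) = (0.2800, 0.3600, 0.3600).
I(M;N) = H(M) + H(N) − H(M,N).
H(M) = 0.6410, H(N) = 1.0920, H(M,N) = 1.5623.
I(M;N) = 0.6410 + 1.0920 − 1.5623 = 0.171 nats.

0.171 nats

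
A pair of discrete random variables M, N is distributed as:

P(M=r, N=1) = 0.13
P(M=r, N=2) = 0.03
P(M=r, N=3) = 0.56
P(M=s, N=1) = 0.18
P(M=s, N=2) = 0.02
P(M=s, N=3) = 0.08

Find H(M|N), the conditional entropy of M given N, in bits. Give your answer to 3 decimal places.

Chain rule: H(M|N) = H(M,N) − H(N).
Marginals: p(M) = (0.7200, 0.2800), p(N) = (0.3100, 0.0500, 0.6400).
H(M,N) = 1.8525 bits; H(N) = 1.1520 bits.
H(M|N) = 1.8525 − 1.1520 = 0.701 bits.

0.701 bits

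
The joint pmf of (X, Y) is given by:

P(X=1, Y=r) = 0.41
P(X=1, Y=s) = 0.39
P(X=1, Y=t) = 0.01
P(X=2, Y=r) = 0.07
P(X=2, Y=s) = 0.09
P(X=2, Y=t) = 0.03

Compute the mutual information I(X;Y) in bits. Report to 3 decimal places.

Marginals: p(X) = (0.8100, 0.1900), p(Y) = (0.4800, 0.4800, 0.0400).
I(X;Y) = Σ p(x,y)·log₂[p(x,y)/(p(x)p(y))].
  (1,r): 0.41·log₂(1.0545) = 0.0314
  (1,s): 0.39·log₂(1.0031) = 0.0017
  (1,t): 0.01·log₂(0.3086) = -0.0170
  (2,r): 0.07·log₂(0.7675) = -0.0267
  (2,s): 0.09·log₂(0.9868) = -0.0017
  (2,t): 0.03·log₂(3.9474) = 0.0594
Sum = 0.047 bits.

0.047 bits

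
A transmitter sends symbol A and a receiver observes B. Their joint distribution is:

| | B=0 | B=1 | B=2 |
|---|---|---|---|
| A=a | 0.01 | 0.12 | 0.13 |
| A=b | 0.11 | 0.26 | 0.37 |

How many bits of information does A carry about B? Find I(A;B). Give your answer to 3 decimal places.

0.022 bits

Marginals: p(A) = (0.2600, 0.7400), p(B) = (0.1200, 0.3800, 0.5000).
I(A;B) = H(A) + H(B) − H(A,B).
H(A) = 0.8267, H(B) = 1.3975, H(A,B) = 2.2025.
I(A;B) = 0.8267 + 1.3975 − 2.2025 = 0.022 bits.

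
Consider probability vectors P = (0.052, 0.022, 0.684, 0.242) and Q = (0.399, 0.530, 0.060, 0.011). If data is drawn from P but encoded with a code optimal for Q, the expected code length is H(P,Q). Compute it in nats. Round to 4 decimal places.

H(P,Q) = −Σ p·ln q.
  −0.052·ln(0.399) = 0.04778
  −0.022·ln(0.530) = 0.01397
  −0.684·ln(0.060) = 1.92437
  −0.242·ln(0.011) = 1.09139
H(P,Q) = 3.0775 nats.

3.0775 nats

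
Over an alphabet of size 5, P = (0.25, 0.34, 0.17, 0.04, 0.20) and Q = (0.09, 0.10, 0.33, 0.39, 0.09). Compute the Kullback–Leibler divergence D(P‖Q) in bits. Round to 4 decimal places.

D(P‖Q) = Σ p·log₂(p/q).
  0.25·log₂(0.25/0.09) = 0.36848
  0.34·log₂(0.34/0.10) = 0.60028
  0.17·log₂(0.17/0.33) = -0.16268
  0.04·log₂(0.04/0.39) = -0.13142
  0.20·log₂(0.20/0.09) = 0.23040
D(P‖Q) = 0.9051 bits.

0.9051 bits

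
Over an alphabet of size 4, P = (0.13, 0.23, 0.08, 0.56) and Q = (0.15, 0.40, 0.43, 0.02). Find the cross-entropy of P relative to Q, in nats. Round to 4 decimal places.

2.7156 nats

H(P,Q) = −Σ p·ln q.
  −0.13·ln(0.15) = 0.24663
  −0.23·ln(0.40) = 0.21075
  −0.08·ln(0.43) = 0.06752
  −0.56·ln(0.02) = 2.19073
H(P,Q) = 2.7156 nats.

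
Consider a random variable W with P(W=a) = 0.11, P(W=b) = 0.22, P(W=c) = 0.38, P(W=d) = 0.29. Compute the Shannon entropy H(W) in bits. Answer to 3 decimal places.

1.879 bits

H(W) = −Σ p·log₂ p.
  −(0.11)·log₂(0.11) = 0.3503
  −(0.22)·log₂(0.22) = 0.4806
  −(0.38)·log₂(0.38) = 0.5305
  −(0.29)·log₂(0.29) = 0.5179
Sum: 0.3503 + 0.4806 + 0.5305 + 0.5179 = 1.879 bits.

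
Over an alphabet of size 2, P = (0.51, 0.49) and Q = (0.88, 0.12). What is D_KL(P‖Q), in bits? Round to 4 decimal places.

D(P‖Q) = Σ p·log₂(p/q).
  0.51·log₂(0.51/0.88) = -0.40137
  0.49·log₂(0.49/0.12) = 0.99458
D(P‖Q) = 0.5932 bits.

0.5932 bits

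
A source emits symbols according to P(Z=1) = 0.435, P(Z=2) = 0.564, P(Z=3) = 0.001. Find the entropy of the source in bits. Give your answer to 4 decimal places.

0.9984 bits

H(Z) = −Σ p·log₂ p.
  −(0.435)·log₂(0.435) = 0.52240
  −(0.564)·log₂(0.564) = 0.46600
  −(0.001)·log₂(0.001) = 0.00997
Sum: 0.52240 + 0.46600 + 0.00997 = 0.9984 bits.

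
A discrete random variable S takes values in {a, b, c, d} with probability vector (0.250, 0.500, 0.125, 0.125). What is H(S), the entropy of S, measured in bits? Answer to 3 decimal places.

1.750 bits

H(S) = −Σ p·log₂ p.
  −(0.250)·log₂(0.250) = 0.5000
  −(0.500)·log₂(0.500) = 0.5000
  −(0.125)·log₂(0.125) = 0.3750
  −(0.125)·log₂(0.125) = 0.3750
Sum: 0.5000 + 0.5000 + 0.3750 + 0.3750 = 1.750 bits.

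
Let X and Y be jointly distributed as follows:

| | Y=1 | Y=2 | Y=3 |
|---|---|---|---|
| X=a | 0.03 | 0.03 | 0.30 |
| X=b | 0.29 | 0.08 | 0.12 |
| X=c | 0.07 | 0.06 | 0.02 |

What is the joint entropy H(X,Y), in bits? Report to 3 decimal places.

H(X,Y) = −Σ p(x,y)·log₂ p(x,y) over all 9 cells.
  cell (a,1): −0.03·log₂0.03 = 0.1518
  cell (a,2): −0.03·log₂0.03 = 0.1518
  cell (a,3): −0.30·log₂0.30 = 0.5211
  cell (b,1): −0.29·log₂0.29 = 0.5179
  cell (b,2): −0.08·log₂0.08 = 0.2915
  cell (b,3): −0.12·log₂0.12 = 0.3671
  cell (c,1): −0.07·log₂0.07 = 0.2686
  cell (c,2): −0.06·log₂0.06 = 0.2435
  cell (c,3): −0.02·log₂0.02 = 0.1129
Sum = 2.626 bits.

2.626 bits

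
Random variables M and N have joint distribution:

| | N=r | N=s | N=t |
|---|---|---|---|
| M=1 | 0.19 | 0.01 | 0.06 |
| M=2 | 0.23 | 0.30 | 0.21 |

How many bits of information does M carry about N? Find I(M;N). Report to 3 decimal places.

0.139 bits

Marginals: p(M) = (0.2600, 0.7400), p(N) = (0.4200, 0.3100, 0.2700).
I(M;N) = Σ p(x,y)·log₂[p(x,y)/(p(x)p(y))].
  (1,r): 0.19·log₂(1.7399) = 0.1518
  (1,s): 0.01·log₂(0.1241) = -0.0301
  (1,t): 0.06·log₂(0.8547) = -0.0136
  (2,r): 0.23·log₂(0.7400) = -0.0999
  (2,s): 0.30·log₂(1.3078) = 0.1161
  (2,t): 0.21·log₂(1.0511) = 0.0151
Sum = 0.139 bits.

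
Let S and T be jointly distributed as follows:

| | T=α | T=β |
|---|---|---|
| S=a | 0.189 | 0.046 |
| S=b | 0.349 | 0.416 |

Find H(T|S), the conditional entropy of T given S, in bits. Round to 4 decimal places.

0.9284 bits

Chain rule: H(T|S) = H(S,T) − H(S).
Marginals: p(S) = (0.2350, 0.7650), p(T) = (0.5380, 0.4620).
H(S,T) = 1.7150 bits; H(S) = 0.7866 bits.
H(T|S) = 1.7150 − 0.7866 = 0.9284 bits.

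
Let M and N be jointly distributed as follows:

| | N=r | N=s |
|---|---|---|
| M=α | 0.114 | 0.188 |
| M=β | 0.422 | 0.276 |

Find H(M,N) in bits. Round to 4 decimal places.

H(M,N) = −Σ p(x,y)·log₂ p(x,y) over all 4 cells.
  cell (α,r): −0.114·log₂0.114 = 0.35715
  cell (α,s): −0.188·log₂0.188 = 0.45330
  cell (β,r): −0.422·log₂0.422 = 0.52526
  cell (β,s): −0.276·log₂0.276 = 0.51260
Sum = 1.8483 bits.

1.8483 bits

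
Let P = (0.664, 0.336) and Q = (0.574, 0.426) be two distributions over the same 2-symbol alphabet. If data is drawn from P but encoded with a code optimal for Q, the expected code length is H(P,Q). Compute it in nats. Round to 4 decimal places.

H(P,Q) = −Σ p·ln q.
  −0.664·ln(0.574) = 0.36860
  −0.336·ln(0.426) = 0.28671
H(P,Q) = 0.6553 nats.

0.6553 nats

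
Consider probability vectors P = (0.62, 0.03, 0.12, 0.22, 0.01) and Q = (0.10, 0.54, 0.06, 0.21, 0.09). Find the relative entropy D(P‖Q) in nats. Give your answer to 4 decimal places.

D(P‖Q) = Σ p·ln(p/q).
  0.62·ln(0.62/0.10) = 1.13122
  0.03·ln(0.03/0.54) = -0.08671
  0.12·ln(0.12/0.06) = 0.08318
  0.22·ln(0.22/0.21) = 0.01023
  0.01·ln(0.01/0.09) = -0.02197
D(P‖Q) = 1.1159 nats.

1.1159 nats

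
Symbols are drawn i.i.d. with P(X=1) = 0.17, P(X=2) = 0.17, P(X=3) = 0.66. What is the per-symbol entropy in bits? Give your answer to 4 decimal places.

1.2648 bits

H(X) = −Σ p·log₂ p.
  −(0.17)·log₂(0.17) = 0.43459
  −(0.17)·log₂(0.17) = 0.43459
  −(0.66)·log₂(0.66) = 0.39564
Sum: 0.43459 + 0.43459 + 0.39564 = 1.2648 bits.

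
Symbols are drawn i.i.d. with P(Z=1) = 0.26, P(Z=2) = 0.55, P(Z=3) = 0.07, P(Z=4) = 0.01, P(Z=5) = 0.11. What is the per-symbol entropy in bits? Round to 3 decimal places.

1.665 bits

H(Z) = −Σ p·log₂ p.
  −(0.26)·log₂(0.26) = 0.5053
  −(0.55)·log₂(0.55) = 0.4744
  −(0.07)·log₂(0.07) = 0.2686
  −(0.01)·log₂(0.01) = 0.0664
  −(0.11)·log₂(0.11) = 0.3503
Sum: 0.5053 + 0.4744 + 0.2686 + 0.0664 + 0.3503 = 1.665 bits.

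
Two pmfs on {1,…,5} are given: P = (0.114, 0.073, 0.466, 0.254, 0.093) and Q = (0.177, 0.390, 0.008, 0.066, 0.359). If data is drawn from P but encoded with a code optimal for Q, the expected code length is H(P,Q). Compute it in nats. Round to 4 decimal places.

H(P,Q) = −Σ p·ln q.
  −0.114·ln(0.177) = 0.19740
  −0.073·ln(0.390) = 0.06874
  −0.466·ln(0.008) = 2.24999
  −0.254·ln(0.066) = 0.69040
  −0.093·ln(0.359) = 0.09527
H(P,Q) = 3.3018 nats.

3.3018 nats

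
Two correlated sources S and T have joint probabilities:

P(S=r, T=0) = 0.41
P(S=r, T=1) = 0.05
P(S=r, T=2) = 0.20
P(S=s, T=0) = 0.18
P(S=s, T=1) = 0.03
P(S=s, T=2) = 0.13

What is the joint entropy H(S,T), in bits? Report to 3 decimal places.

2.188 bits

H(S,T) = −Σ p(x,y)·log₂ p(x,y) over all 6 cells.
  cell (r,0): −0.41·log₂0.41 = 0.5274
  cell (r,1): −0.05·log₂0.05 = 0.2161
  cell (r,2): −0.20·log₂0.20 = 0.4644
  cell (s,0): −0.18·log₂0.18 = 0.4453
  cell (s,1): −0.03·log₂0.03 = 0.1518
  cell (s,2): −0.13·log₂0.13 = 0.3826
Sum = 2.188 bits.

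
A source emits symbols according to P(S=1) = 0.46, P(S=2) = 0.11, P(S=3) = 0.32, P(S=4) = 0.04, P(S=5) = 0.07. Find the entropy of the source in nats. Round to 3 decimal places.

H(S) = −Σ p·ln p.
  −(0.46)·ln(0.46) = 0.3572
  −(0.11)·ln(0.11) = 0.2428
  −(0.32)·ln(0.32) = 0.3646
  −(0.04)·ln(0.04) = 0.1288
  −(0.07)·ln(0.07) = 0.1861
Sum: 0.3572 + 0.2428 + 0.3646 + 0.1288 + 0.1861 = 1.280 nats.

1.280 nats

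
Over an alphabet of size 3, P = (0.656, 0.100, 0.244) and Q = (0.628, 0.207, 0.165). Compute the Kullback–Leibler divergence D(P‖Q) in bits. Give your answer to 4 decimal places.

0.0740 bits

D(P‖Q) = Σ p·log₂(p/q).
  0.656·log₂(0.656/0.628) = 0.04128
  0.100·log₂(0.100/0.207) = -0.10496
  0.244·log₂(0.244/0.165) = 0.13772
D(P‖Q) = 0.0740 bits.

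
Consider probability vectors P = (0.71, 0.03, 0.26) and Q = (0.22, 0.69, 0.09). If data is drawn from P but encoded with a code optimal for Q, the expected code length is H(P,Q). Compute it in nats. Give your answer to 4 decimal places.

H(P,Q) = −Σ p·ln q.
  −0.71·ln(0.22) = 1.07503
  −0.03·ln(0.69) = 0.01113
  −0.26·ln(0.09) = 0.62607
H(P,Q) = 1.7122 nats.

1.7122 nats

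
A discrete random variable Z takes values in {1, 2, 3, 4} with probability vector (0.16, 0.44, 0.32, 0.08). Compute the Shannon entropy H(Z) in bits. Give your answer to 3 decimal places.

1.762 bits

H(Z) = −Σ p·log₂ p.
  −(0.16)·log₂(0.16) = 0.4230
  −(0.44)·log₂(0.44) = 0.5211
  −(0.32)·log₂(0.32) = 0.5260
  −(0.08)·log₂(0.08) = 0.2915
Sum: 0.4230 + 0.5211 + 0.5260 + 0.2915 = 1.762 bits.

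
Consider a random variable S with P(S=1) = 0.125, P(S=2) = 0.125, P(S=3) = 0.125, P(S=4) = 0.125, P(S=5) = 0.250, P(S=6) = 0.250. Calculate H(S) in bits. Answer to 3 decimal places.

2.500 bits

H(S) = −Σ p·log₂ p.
  −(0.125)·log₂(0.125) = 0.3750
  −(0.125)·log₂(0.125) = 0.3750
  −(0.125)·log₂(0.125) = 0.3750
  −(0.125)·log₂(0.125) = 0.3750
  −(0.250)·log₂(0.250) = 0.5000
  −(0.250)·log₂(0.250) = 0.5000
Sum: 0.3750 + 0.3750 + 0.3750 + 0.3750 + 0.5000 + 0.5000 = 2.500 bits.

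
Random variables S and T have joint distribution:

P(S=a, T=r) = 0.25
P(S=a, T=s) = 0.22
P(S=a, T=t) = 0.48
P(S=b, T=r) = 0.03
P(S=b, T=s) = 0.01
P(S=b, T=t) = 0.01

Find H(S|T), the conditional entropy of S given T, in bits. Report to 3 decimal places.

Chain rule: H(S|T) = H(S,T) − H(T).
Marginals: p(S) = (0.9500, 0.0500), p(T) = (0.2800, 0.2300, 0.4900).
H(S,T) = 1.7735 bits; H(T) = 1.5062 bits.
H(S|T) = 1.7735 − 1.5062 = 0.267 bits.

0.267 bits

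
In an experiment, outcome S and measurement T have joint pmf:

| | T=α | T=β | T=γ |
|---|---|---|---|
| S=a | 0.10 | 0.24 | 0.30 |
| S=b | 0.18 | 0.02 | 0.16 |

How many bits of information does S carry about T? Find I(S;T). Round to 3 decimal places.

0.149 bits

Marginals: p(S) = (0.6400, 0.3600), p(T) = (0.2800, 0.2600, 0.4600).
I(S;T) = H(S) + H(T) − H(S,T).
H(S) = 0.9427, H(T) = 1.5348, H(S,T) = 2.3286.
I(S;T) = 0.9427 + 1.5348 − 2.3286 = 0.149 bits.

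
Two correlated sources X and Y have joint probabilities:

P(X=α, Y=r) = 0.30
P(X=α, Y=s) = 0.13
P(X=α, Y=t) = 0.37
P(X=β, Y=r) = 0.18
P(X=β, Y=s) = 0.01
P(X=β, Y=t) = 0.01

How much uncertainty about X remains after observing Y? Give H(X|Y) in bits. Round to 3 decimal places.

Marginals: p(X) = (0.8000, 0.2000), p(Y) = (0.4800, 0.1400, 0.3800).
H(X|Y) = Σ p(Y) · H(X|Y=·).
  Y=r: p=0.4800, H(X|Y=r) = 0.9544
  Y=s: p=0.1400, H(X|Y=s) = 0.3712
  Y=t: p=0.3800, H(X|Y=t) = 0.1756
Weighted sum = 0.577 bits.

0.577 bits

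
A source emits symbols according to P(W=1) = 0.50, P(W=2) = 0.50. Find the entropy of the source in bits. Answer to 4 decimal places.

1.0000 bits

H(W) = −Σ p·log₂ p.
  −(0.50)·log₂(0.50) = 0.50000
  −(0.50)·log₂(0.50) = 0.50000
Sum: 0.50000 + 0.50000 = 1.0000 bits.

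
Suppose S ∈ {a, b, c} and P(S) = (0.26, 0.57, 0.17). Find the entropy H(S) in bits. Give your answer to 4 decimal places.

1.4021 bits

H(S) = −Σ p·log₂ p.
  −(0.26)·log₂(0.26) = 0.50529
  −(0.57)·log₂(0.57) = 0.46225
  −(0.17)·log₂(0.17) = 0.43459
Sum: 0.50529 + 0.46225 + 0.43459 = 1.4021 bits.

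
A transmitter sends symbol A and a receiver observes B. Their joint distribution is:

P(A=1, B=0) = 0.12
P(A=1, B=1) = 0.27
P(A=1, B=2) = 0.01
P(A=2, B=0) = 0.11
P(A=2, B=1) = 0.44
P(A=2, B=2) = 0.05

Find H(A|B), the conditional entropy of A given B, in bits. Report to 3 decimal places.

0.949 bits

Marginals: p(A) = (0.4000, 0.6000), p(B) = (0.2300, 0.7100, 0.0600).
H(A|B) = Σ p(B) · H(A|B=·).
  B=0: p=0.2300, H(A|B=0) = 0.9986
  B=1: p=0.7100, H(A|B=1) = 0.9582
  B=2: p=0.0600, H(A|B=2) = 0.6500
Weighted sum = 0.949 bits.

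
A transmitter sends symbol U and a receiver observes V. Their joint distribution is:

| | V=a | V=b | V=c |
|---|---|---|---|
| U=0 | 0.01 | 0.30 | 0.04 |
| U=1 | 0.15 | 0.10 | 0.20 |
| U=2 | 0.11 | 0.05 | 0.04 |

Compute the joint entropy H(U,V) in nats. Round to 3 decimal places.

1.894 nats

H(U,V) = −Σ p(x,y)·ln p(x,y) over all 9 cells.
  cell (0,a): −0.01·ln0.01 = 0.0461
  cell (0,b): −0.30·ln0.30 = 0.3612
  cell (0,c): −0.04·ln0.04 = 0.1288
  cell (1,a): −0.15·ln0.15 = 0.2846
  cell (1,b): −0.10·ln0.10 = 0.2303
  cell (1,c): −0.20·ln0.20 = 0.3219
  cell (2,a): −0.11·ln0.11 = 0.2428
  cell (2,b): −0.05·ln0.05 = 0.1498
  cell (2,c): −0.04·ln0.04 = 0.1288
Sum = 1.894 nats.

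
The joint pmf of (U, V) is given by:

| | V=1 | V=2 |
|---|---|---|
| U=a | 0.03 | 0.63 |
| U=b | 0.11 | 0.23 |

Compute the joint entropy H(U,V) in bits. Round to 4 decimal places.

H(U,V) = −Σ p(x,y)·log₂ p(x,y) over all 4 cells.
  cell (a,1): −0.03·log₂0.03 = 0.15177
  cell (a,2): −0.63·log₂0.63 = 0.41994
  cell (b,1): −0.11·log₂0.11 = 0.35029
  cell (b,2): −0.23·log₂0.23 = 0.48767
Sum = 1.4097 bits.

1.4097 bits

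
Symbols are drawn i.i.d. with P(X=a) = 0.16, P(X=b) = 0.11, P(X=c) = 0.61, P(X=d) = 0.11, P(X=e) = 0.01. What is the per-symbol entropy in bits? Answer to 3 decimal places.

H(X) = −Σ p·log₂ p.
  −(0.16)·log₂(0.16) = 0.4230
  −(0.11)·log₂(0.11) = 0.3503
  −(0.61)·log₂(0.61) = 0.4350
  −(0.11)·log₂(0.11) = 0.3503
  −(0.01)·log₂(0.01) = 0.0664
Sum: 0.4230 + 0.3503 + 0.4350 + 0.3503 + 0.0664 = 1.625 bits.

1.625 bits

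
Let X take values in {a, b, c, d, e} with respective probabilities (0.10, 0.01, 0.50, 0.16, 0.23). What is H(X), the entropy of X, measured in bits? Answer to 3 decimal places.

1.809 bits

H(X) = −Σ p·log₂ p.
  −(0.10)·log₂(0.10) = 0.3322
  −(0.01)·log₂(0.01) = 0.0664
  −(0.50)·log₂(0.50) = 0.5000
  −(0.16)·log₂(0.16) = 0.4230
  −(0.23)·log₂(0.23) = 0.4877
Sum: 0.3322 + 0.0664 + 0.5000 + 0.4230 + 0.4877 = 1.809 bits.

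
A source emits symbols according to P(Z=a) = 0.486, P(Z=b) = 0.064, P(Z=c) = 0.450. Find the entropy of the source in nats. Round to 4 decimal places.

H(Z) = −Σ p·ln p.
  −(0.486)·ln(0.486) = 0.35067
  −(0.064)·ln(0.064) = 0.17593
  −(0.450)·ln(0.450) = 0.35933
Sum: 0.35067 + 0.17593 + 0.35933 = 0.8859 nats.

0.8859 nats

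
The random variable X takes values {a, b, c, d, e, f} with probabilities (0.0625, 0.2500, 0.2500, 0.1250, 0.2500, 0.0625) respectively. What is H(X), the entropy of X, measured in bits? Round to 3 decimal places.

H(X) = −Σ p·log₂ p.
  −(0.0625)·log₂(0.0625) = 0.2500
  −(0.2500)·log₂(0.2500) = 0.5000
  −(0.2500)·log₂(0.2500) = 0.5000
  −(0.1250)·log₂(0.1250) = 0.3750
  −(0.2500)·log₂(0.2500) = 0.5000
  −(0.0625)·log₂(0.0625) = 0.2500
Sum: 0.2500 + 0.5000 + 0.5000 + 0.3750 + 0.5000 + 0.2500 = 2.375 bits.

2.375 bits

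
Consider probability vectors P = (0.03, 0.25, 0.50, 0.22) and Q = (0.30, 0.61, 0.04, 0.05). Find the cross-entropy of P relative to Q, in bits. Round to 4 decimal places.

H(P,Q) = −Σ p·log₂ q.
  −0.03·log₂(0.30) = 0.05211
  −0.25·log₂(0.61) = 0.17828
  −0.50·log₂(0.04) = 2.32193
  −0.22·log₂(0.05) = 0.95082
H(P,Q) = 3.5031 bits.

3.5031 bits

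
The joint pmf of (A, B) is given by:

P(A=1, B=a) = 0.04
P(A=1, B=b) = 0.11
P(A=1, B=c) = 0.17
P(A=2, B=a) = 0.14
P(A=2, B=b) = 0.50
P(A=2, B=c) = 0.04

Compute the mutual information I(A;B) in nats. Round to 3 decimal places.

0.141 nats

Marginals: p(A) = (0.3200, 0.6800), p(B) = (0.1800, 0.6100, 0.2100).
I(A;B) = H(A) + H(B) − H(A,B).
H(A) = 0.6269, H(B) = 0.9379, H(A,B) = 1.4234.
I(A;B) = 0.6269 + 0.9379 − 1.4234 = 0.141 nats.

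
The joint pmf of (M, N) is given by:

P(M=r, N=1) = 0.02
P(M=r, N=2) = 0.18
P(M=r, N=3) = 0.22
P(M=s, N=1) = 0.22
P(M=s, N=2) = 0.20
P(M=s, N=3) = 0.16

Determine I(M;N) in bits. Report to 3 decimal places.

0.130 bits

Marginals: p(M) = (0.4200, 0.5800), p(N) = (0.2400, 0.3800, 0.3800).
I(M;N) = Σ p(x,y)·log₂[p(x,y)/(p(x)p(y))].
  (r,1): 0.02·log₂(0.1984) = -0.0467
  (r,2): 0.18·log₂(1.1278) = 0.0312
  (r,3): 0.22·log₂(1.3784) = 0.1019
  (s,1): 0.22·log₂(1.5805) = 0.1453
  (s,2): 0.20·log₂(0.9074) = -0.0280
  (s,3): 0.16·log₂(0.7260) = -0.0739
Sum = 0.130 bits.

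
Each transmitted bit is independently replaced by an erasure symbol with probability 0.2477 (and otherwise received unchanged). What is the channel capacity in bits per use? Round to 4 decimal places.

Binary erasure channel: capacity C = 1 − ε.
C = 1 − 0.2477 = 0.7523 bits per channel use.

0.7523 bits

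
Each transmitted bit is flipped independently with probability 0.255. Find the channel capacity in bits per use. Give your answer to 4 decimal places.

0.1809 bits

Binary symmetric channel: C = 1 − h₂(ε) where h₂ is the binary entropy function.
h₂(0.255) = −0.255·log₂0.255 − 0.745·log₂0.745 = 0.8191.
C = 1 − 0.8191 = 0.1809 bits per channel use.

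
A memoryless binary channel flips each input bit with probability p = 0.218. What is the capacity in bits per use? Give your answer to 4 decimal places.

Binary symmetric channel: C = 1 − h₂(ε) where h₂ is the binary entropy function.
h₂(0.218) = −0.218·log₂0.218 − 0.782·log₂0.782 = 0.7565.
C = 1 − 0.7565 = 0.2435 bits per channel use.

0.2435 bits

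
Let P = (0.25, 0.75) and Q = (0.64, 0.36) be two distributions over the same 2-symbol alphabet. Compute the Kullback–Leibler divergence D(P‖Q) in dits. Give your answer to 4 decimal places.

0.1370 dits

D(P‖Q) = Σ p·log₁₀(p/q).
  0.25·log₁₀(0.25/0.64) = -0.10206
  0.75·log₁₀(0.75/0.36) = 0.23907
D(P‖Q) = 0.1370 dits.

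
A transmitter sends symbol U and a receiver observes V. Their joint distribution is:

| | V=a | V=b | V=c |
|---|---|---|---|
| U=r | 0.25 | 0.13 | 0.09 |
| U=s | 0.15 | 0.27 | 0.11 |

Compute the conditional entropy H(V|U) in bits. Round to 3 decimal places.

Chain rule: H(V|U) = H(U,V) − H(U).
Marginals: p(U) = (0.4700, 0.5300), p(V) = (0.4000, 0.4000, 0.2000).
H(U,V) = 2.4662 bits; H(U) = 0.9974 bits.
H(V|U) = 2.4662 − 0.9974 = 1.469 bits.

1.469 bits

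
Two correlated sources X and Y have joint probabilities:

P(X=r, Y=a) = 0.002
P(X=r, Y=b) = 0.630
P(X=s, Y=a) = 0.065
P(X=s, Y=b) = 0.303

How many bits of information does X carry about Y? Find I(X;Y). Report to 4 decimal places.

0.0876 bits

Marginals: p(X) = (0.6320, 0.3680), p(Y) = (0.0670, 0.9330).
I(X;Y) = H(X) + H(Y) − H(X,Y).
H(X) = 0.9491, H(Y) = 0.3546, H(X,Y) = 1.2161.
I(X;Y) = 0.9491 + 0.3546 − 1.2161 = 0.0876 bits.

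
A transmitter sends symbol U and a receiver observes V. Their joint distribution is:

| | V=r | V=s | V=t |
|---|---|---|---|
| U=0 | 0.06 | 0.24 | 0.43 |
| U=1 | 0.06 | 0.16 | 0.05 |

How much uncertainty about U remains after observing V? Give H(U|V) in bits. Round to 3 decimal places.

0.740 bits

Chain rule: H(U|V) = H(U,V) − H(V).
Marginals: p(U) = (0.7300, 0.2700), p(V) = (0.1200, 0.4000, 0.4800).
H(U,V) = 2.1439 bits; H(V) = 1.4041 bits.
H(U|V) = 2.1439 − 1.4041 = 0.740 bits.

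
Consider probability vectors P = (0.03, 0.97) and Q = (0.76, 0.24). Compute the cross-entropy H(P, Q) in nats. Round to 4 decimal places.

H(P,Q) = −Σ p·ln q.
  −0.03·ln(0.76) = 0.00823
  −0.97·ln(0.24) = 1.38430
H(P,Q) = 1.3925 nats.

1.3925 nats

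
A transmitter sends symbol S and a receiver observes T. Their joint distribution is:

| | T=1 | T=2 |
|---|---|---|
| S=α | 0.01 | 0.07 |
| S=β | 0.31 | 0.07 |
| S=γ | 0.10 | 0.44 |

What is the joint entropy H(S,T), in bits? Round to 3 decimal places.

1.981 bits

H(S,T) = −Σ p(x,y)·log₂ p(x,y) over all 6 cells.
  cell (α,1): −0.01·log₂0.01 = 0.0664
  cell (α,2): −0.07·log₂0.07 = 0.2686
  cell (β,1): −0.31·log₂0.31 = 0.5238
  cell (β,2): −0.07·log₂0.07 = 0.2686
  cell (γ,1): −0.10·log₂0.10 = 0.3322
  cell (γ,2): −0.44·log₂0.44 = 0.5211
Sum = 1.981 bits.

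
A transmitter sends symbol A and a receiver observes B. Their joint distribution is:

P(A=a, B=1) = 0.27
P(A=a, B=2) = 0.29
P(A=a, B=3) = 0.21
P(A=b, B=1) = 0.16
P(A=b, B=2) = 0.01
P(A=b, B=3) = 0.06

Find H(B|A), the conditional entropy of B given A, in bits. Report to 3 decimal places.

1.456 bits

Marginals: p(A) = (0.7700, 0.2300), p(B) = (0.4300, 0.3000, 0.2700).
H(B|A) = Σ p(A) · H(B|A=·).
  A=a: p=0.7700, H(B|A=a) = 1.5720
  A=b: p=0.2300, H(B|A=b) = 1.0666
Weighted sum = 1.456 bits.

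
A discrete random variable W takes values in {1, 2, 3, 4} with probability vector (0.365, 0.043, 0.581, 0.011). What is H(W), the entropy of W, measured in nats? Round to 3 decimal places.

H(W) = −Σ p·ln p.
  −(0.365)·ln(0.365) = 0.3679
  −(0.043)·ln(0.043) = 0.1353
  −(0.581)·ln(0.581) = 0.3155
  −(0.011)·ln(0.011) = 0.0496
Sum: 0.3679 + 0.1353 + 0.3155 + 0.0496 = 0.868 nats.

0.868 nats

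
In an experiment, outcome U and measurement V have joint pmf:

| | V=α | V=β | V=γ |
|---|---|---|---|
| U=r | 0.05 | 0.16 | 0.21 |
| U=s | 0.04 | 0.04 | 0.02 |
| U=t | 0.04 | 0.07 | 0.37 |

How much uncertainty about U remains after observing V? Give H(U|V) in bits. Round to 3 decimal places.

1.247 bits

Chain rule: H(U|V) = H(U,V) − H(V).
Marginals: p(U) = (0.4200, 0.1000, 0.4800), p(V) = (0.1300, 0.2700, 0.6000).
H(U,V) = 2.5814 bits; H(V) = 1.3348 bits.
H(U|V) = 2.5814 − 1.3348 = 1.247 bits.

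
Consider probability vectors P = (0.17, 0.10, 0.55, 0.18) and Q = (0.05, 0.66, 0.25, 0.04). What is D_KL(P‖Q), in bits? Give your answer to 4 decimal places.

D(P‖Q) = Σ p·log₂(p/q).
  0.17·log₂(0.17/0.05) = 0.30014
  0.10·log₂(0.10/0.66) = -0.27225
  0.55·log₂(0.55/0.25) = 0.62563
  0.18·log₂(0.18/0.04) = 0.39059
D(P‖Q) = 1.0441 bits.

1.0441 bits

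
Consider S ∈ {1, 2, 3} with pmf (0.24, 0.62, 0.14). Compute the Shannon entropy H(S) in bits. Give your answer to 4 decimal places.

H(S) = −Σ p·log₂ p.
  −(0.24)·log₂(0.24) = 0.49413
  −(0.62)·log₂(0.62) = 0.42759
  −(0.14)·log₂(0.14) = 0.39711
Sum: 0.49413 + 0.42759 + 0.39711 = 1.3188 bits.

1.3188 bits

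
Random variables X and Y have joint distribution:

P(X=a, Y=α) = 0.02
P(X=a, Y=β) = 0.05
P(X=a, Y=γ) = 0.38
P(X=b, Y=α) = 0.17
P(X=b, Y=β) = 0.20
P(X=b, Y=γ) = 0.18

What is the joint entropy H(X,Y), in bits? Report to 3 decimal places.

2.204 bits

H(X,Y) = −Σ p(x,y)·log₂ p(x,y) over all 6 cells.
  cell (a,α): −0.02·log₂0.02 = 0.1129
  cell (a,β): −0.05·log₂0.05 = 0.2161
  cell (a,γ): −0.38·log₂0.38 = 0.5305
  cell (b,α): −0.17·log₂0.17 = 0.4346
  cell (b,β): −0.20·log₂0.20 = 0.4644
  cell (b,γ): −0.18·log₂0.18 = 0.4453
Sum = 2.204 bits.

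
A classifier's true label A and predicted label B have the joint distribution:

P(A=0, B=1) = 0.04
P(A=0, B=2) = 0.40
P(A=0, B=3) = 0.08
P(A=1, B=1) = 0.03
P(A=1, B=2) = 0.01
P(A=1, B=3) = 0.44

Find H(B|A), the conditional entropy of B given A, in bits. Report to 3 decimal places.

Marginals: p(A) = (0.5200, 0.4800), p(B) = (0.0700, 0.4100, 0.5200).
H(B|A) = Σ p(A) · H(B|A=·).
  A=0: p=0.5200, H(B|A=0) = 0.9913
  A=1: p=0.4800, H(B|A=1) = 0.4814
Weighted sum = 0.747 bits.

0.747 bits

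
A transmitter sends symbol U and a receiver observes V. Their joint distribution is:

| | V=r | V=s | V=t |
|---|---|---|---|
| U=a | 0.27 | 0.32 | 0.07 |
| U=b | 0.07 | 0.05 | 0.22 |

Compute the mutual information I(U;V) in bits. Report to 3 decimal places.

Marginals: p(U) = (0.6600, 0.3400), p(V) = (0.3400, 0.3700, 0.2900).
I(U;V) = Σ p(x,y)·log₂[p(x,y)/(p(x)p(y))].
  (a,r): 0.27·log₂(1.2032) = 0.0721
  (a,s): 0.32·log₂(1.3104) = 0.1248
  (a,t): 0.07·log₂(0.3657) = -0.1016
  (b,r): 0.07·log₂(0.6055) = -0.0507
  (b,s): 0.05·log₂(0.3975) = -0.0666
  (b,t): 0.22·log₂(2.2312) = 0.2547
Sum = 0.233 bits.

0.233 bits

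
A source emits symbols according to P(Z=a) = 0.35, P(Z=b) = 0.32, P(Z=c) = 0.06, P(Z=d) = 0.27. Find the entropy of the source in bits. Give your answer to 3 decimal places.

H(Z) = −Σ p·log₂ p.
  −(0.35)·log₂(0.35) = 0.5301
  −(0.32)·log₂(0.32) = 0.5260
  −(0.06)·log₂(0.06) = 0.2435
  −(0.27)·log₂(0.27) = 0.5100
Sum: 0.5301 + 0.5260 + 0.2435 + 0.5100 = 1.810 bits.

1.810 bits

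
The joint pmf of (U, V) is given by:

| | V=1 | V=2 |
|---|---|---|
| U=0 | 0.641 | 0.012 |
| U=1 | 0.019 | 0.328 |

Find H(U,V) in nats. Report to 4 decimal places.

0.7791 nats

H(U,V) = −Σ p(x,y)·ln p(x,y) over all 4 cells.
  cell (0,1): −0.641·ln0.641 = 0.28507
  cell (0,2): −0.012·ln0.012 = 0.05307
  cell (1,1): −0.019·ln0.019 = 0.07530
  cell (1,2): −0.328·ln0.328 = 0.36564
Sum = 0.7791 nats.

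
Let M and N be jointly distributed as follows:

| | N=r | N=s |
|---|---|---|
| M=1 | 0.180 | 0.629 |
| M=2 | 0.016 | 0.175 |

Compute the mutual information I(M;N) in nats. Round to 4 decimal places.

Marginals: p(M) = (0.8090, 0.1910), p(N) = (0.1960, 0.8040).
I(M;N) = Σ p(x,y)·ln[p(x,y)/(p(x)p(y))].
  (1,r): 0.180·ln(1.1352) = 0.02282
  (1,s): 0.629·ln(0.9670) = -0.02108
  (2,r): 0.016·ln(0.4274) = -0.01360
  (2,s): 0.175·ln(1.1396) = 0.02287
Sum = 0.0110 nats.

0.0110 nats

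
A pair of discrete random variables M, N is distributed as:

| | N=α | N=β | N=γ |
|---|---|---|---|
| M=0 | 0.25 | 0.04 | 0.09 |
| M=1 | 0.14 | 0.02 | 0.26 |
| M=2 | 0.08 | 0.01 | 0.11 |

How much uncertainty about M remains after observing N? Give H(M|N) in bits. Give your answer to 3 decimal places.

Chain rule: H(M|N) = H(M,N) − H(N).
Marginals: p(M) = (0.3800, 0.4200, 0.2000), p(N) = (0.4700, 0.0700, 0.4600).
H(M,N) = 2.7219 bits; H(N) = 1.2958 bits.
H(M|N) = 2.7219 − 1.2958 = 1.426 bits.

1.426 bits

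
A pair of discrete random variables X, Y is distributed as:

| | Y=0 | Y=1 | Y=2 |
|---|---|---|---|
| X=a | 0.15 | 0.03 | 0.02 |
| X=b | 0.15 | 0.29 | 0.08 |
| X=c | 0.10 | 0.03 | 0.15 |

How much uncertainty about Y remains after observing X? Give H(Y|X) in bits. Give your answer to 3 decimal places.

1.320 bits

Chain rule: H(Y|X) = H(X,Y) − H(X).
Marginals: p(X) = (0.2000, 0.5200, 0.2800), p(Y) = (0.4000, 0.3500, 0.2500).
H(X,Y) = 2.7897 bits; H(X) = 1.4692 bits.
H(Y|X) = 2.7897 − 1.4692 = 1.320 bits.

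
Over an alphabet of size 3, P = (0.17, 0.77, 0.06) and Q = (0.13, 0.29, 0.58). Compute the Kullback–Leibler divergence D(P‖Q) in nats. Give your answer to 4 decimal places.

D(P‖Q) = Σ p·ln(p/q).
  0.17·ln(0.17/0.13) = 0.04560
  0.77·ln(0.77/0.29) = 0.75191
  0.06·ln(0.06/0.58) = -0.13612
D(P‖Q) = 0.6614 nats.

0.6614 nats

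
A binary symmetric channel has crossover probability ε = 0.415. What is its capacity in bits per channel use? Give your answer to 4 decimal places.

0.0209 bits

Binary symmetric channel: C = 1 − h₂(ε) where h₂ is the binary entropy function.
h₂(0.415) = −0.415·log₂0.415 − 0.585·log₂0.585 = 0.9791.
C = 1 − 0.9791 = 0.0209 bits per channel use.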